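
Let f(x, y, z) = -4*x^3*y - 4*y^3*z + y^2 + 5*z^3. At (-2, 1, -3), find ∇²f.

32

∂²f/∂x² = -24*x*y
∂²f/∂y² = 2*(-12*y*z + 1)
∂²f/∂z² = 30*z
∇²f = -24*x*y - 24*y*z + 30*z + 2
At (-2, 1, -3): 32.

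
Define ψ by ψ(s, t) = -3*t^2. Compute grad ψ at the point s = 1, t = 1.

(0, -6)

∂ψ/∂s = 0
∂ψ/∂t = -6*t
∇ψ = (0, -6*t)
At (1, 1): (0, -6).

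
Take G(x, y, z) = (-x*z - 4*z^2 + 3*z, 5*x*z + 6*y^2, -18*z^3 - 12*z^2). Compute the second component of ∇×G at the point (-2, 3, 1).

(∇×G)_2 = ∂G₁/∂z − ∂G₃/∂x
= -x - 8*z + 3 − (0)
= -x - 8*z + 3
At (-2, 3, 1): -3.

-3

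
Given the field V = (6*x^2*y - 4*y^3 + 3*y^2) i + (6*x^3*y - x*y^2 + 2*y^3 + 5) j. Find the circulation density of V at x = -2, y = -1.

∂V₂/∂x = 18*x^2*y - y^2
∂V₁/∂y = 6*x^2 - 12*y^2 + 6*y
Scalar curl = 18*x^2*y - 6*x^2 + 11*y^2 - 6*y
At (-2, -1): -79.

-79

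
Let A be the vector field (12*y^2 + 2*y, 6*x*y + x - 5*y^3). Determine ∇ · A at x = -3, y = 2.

∂A₁/∂x = 0
∂A₂/∂y = 6*x - 15*y^2
∇·A = 6*x - 15*y^2
At (-3, 2): -78.

-78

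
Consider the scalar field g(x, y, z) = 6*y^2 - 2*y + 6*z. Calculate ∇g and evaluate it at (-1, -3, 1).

∂g/∂x = 0
∂g/∂y = 12*y - 2
∂g/∂z = 6
∇g = (0, 12*y - 2, 6)
At (-1, -3, 1): (0, -38, 6).

(0, -38, 6)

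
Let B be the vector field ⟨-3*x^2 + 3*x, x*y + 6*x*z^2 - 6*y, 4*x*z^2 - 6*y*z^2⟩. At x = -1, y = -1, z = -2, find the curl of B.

(-48, -16, 23)

(∇×B)₁ = ∂B₃/∂y − ∂B₂/∂z = -12*x*z - 6*z^2
(∇×B)₂ = ∂B₁/∂z − ∂B₃/∂x = -4*z^2
(∇×B)₃ = ∂B₂/∂x − ∂B₁/∂y = y + 6*z^2
∇×B = (-12*x*z - 6*z^2, -4*z^2, y + 6*z^2)
At (-1, -1, -2): (-48, -16, 23).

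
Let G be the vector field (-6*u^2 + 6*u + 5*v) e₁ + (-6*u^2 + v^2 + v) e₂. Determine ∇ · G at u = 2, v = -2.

∂G₁/∂u = -12*u + 6
∂G₂/∂v = 2*v + 1
∇·G = -12*u + 2*v + 7
At (2, -2): -21.

-21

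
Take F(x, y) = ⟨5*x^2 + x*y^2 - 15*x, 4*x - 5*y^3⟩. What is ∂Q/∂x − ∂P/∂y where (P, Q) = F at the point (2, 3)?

-8

∂F₂/∂x = 4
∂F₁/∂y = 2*x*y
Scalar curl = -2*x*y + 4
At (2, 3): -8.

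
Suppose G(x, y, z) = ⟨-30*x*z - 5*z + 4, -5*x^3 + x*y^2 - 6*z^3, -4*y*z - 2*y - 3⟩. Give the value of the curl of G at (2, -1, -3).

(∇×G)₁ = ∂G₃/∂y − ∂G₂/∂z = 18*z^2 - 4*z - 2
(∇×G)₂ = ∂G₁/∂z − ∂G₃/∂x = -30*x - 5
(∇×G)₃ = ∂G₂/∂x − ∂G₁/∂y = -15*x^2 + y^2
∇×G = (18*z^2 - 4*z - 2, -30*x - 5, -15*x^2 + y^2)
At (2, -1, -3): (172, -65, -59).

(172, -65, -59)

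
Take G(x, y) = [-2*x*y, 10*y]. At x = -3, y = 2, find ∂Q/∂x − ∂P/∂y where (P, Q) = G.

-6

∂G₂/∂x = 0
∂G₁/∂y = -2*x
Scalar curl = 2*x
At (-3, 2): -6.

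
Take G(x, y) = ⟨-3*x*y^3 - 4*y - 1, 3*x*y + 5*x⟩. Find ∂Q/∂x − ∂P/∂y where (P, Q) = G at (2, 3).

∂G₂/∂x = 3*y + 5
∂G₁/∂y = -9*x*y^2 - 4
Scalar curl = 9*x*y^2 + 3*y + 9
At (2, 3): 180.

180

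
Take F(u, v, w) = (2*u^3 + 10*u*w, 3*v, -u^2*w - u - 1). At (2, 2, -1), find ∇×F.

(∇×F)₁ = ∂F₃/∂v − ∂F₂/∂w = 0
(∇×F)₂ = ∂F₁/∂w − ∂F₃/∂u = 2*u*w + 10*u + 1
(∇×F)₃ = ∂F₂/∂u − ∂F₁/∂v = 0
∇×F = (0, 2*u*w + 10*u + 1, 0)
At (2, 2, -1): (0, 17, 0).

(0, 17, 0)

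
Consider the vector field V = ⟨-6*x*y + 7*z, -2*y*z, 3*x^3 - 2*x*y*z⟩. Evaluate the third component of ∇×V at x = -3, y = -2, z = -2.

(∇×V)_3 = ∂V₂/∂x − ∂V₁/∂y
= 0 − (-6*x)
= 6*x
At (-3, -2, -2): -18.

-18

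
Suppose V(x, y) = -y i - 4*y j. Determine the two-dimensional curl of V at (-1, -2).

∂V₂/∂x = 0
∂V₁/∂y = -1
Scalar curl = 1
At (-1, -2): 1.

1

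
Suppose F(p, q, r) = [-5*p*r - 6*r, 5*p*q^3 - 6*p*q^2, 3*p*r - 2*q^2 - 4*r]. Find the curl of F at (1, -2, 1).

(∇×F)₁ = ∂F₃/∂q − ∂F₂/∂r = -4*q
(∇×F)₂ = ∂F₁/∂r − ∂F₃/∂p = -5*p - 3*r - 6
(∇×F)₃ = ∂F₂/∂p − ∂F₁/∂q = 5*q^3 - 6*q^2
∇×F = (-4*q, -5*p - 3*r - 6, 5*q^3 - 6*q^2)
At (1, -2, 1): (8, -14, -64).

(8, -14, -64)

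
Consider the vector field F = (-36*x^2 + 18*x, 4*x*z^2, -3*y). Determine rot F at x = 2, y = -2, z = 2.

(-35, 0, 16)

(∇×F)₁ = ∂F₃/∂y − ∂F₂/∂z = -8*x*z - 3
(∇×F)₂ = ∂F₁/∂z − ∂F₃/∂x = 0
(∇×F)₃ = ∂F₂/∂x − ∂F₁/∂y = 4*z^2
∇×F = (-8*x*z - 3, 0, 4*z^2)
At (2, -2, 2): (-35, 0, 16).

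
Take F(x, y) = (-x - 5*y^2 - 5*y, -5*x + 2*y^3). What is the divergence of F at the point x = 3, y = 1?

5

∂F₁/∂x = -1
∂F₂/∂y = 6*y^2
∇·F = 6*y^2 - 1
At (3, 1): 5.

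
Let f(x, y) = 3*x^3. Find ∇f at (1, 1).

∂f/∂x = 9*x^2
∂f/∂y = 0
∇f = (9*x^2, 0)
At (1, 1): (9, 0).

(9, 0)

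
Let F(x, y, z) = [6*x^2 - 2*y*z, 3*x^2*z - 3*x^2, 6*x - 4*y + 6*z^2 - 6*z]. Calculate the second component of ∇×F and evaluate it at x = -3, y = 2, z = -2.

(∇×F)_2 = ∂F₁/∂z − ∂F₃/∂x
= -2*y − (6)
= -2*y - 6
At (-3, 2, -2): -10.

-10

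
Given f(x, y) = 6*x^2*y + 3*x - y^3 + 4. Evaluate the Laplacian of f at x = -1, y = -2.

∂²f/∂x² = 12*y
∂²f/∂y² = -6*y
∇²f = 6*y
At (-1, -2): -12.

-12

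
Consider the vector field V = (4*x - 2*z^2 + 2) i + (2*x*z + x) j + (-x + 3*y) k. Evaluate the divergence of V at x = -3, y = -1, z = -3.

∂V₁/∂x = 4
∂V₂/∂y = 0
∂V₃/∂z = 0
∇·V = 4
At (-3, -1, -3): 4.

4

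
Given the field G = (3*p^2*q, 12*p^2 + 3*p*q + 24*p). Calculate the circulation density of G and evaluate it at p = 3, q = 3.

78

∂G₂/∂p = 24*p + 3*q + 24
∂G₁/∂q = 3*p^2
Scalar curl = -3*p^2 + 24*p + 3*q + 24
At (3, 3): 78.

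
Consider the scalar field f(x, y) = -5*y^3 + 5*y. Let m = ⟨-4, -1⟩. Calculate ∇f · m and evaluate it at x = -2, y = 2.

55

∂f/∂x = 0
∂f/∂y = -15*y^2 + 5
∇f at (-2, 2) = (0, -55)
∇f · m = (0)(-4) + (-55)(-1) = 55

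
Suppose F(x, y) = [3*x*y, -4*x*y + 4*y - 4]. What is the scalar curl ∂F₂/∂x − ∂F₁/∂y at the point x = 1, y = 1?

-7

∂F₂/∂x = -4*y
∂F₁/∂y = 3*x
Scalar curl = -3*x - 4*y
At (1, 1): -7.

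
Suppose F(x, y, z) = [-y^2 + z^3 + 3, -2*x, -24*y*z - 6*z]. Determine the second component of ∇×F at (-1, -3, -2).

12

(∇×F)_2 = ∂F₁/∂z − ∂F₃/∂x
= 3*z^2 − (0)
= 3*z^2
At (-1, -3, -2): 12.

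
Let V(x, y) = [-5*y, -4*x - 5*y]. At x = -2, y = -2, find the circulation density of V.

∂V₂/∂x = -4
∂V₁/∂y = -5
Scalar curl = 1
At (-2, -2): 1.

1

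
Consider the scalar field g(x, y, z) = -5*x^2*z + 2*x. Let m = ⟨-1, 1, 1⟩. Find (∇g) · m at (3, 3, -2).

∂g/∂x = -10*x*z + 2
∂g/∂y = 0
∂g/∂z = -5*x^2
∇g at (3, 3, -2) = (62, 0, -45)
∇g · m = (62)(-1) + (0)(1) + (-45)(1) = -107

-107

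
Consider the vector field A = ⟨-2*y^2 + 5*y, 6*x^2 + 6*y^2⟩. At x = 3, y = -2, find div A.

-24

∂A₁/∂x = 0
∂A₂/∂y = 12*y
∇·A = 12*y
At (3, -2): -24.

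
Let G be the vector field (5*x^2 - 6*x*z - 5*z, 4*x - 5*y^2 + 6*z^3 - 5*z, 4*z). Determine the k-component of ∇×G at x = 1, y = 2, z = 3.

(∇×G)_3 = ∂G₂/∂x − ∂G₁/∂y
= 4 − (0)
= 4
At (1, 2, 3): 4.

4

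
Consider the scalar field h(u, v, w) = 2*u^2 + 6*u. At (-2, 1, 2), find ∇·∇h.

4

∂²h/∂u² = 4
∂²h/∂v² = 0
∂²h/∂w² = 0
∇²h = 4
At (-2, 1, 2): 4.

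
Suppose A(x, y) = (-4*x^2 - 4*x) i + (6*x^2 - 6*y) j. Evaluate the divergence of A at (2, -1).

-26

∂A₁/∂x = -8*x - 4
∂A₂/∂y = -6
∇·A = -8*x - 10
At (2, -1): -26.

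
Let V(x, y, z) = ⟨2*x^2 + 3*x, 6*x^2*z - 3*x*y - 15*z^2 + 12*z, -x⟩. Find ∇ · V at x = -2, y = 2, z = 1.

1

∂V₁/∂x = 4*x + 3
∂V₂/∂y = -3*x
∂V₃/∂z = 0
∇·V = x + 3
At (-2, 2, 1): 1.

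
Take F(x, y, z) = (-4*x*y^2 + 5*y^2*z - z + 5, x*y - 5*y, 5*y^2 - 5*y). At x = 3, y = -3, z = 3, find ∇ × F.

(-35, 44, 15)

(∇×F)₁ = ∂F₃/∂y − ∂F₂/∂z = 10*y - 5
(∇×F)₂ = ∂F₁/∂z − ∂F₃/∂x = 5*y^2 - 1
(∇×F)₃ = ∂F₂/∂x − ∂F₁/∂y = 8*x*y - 10*y*z + y
∇×F = (10*y - 5, 5*y^2 - 1, 8*x*y - 10*y*z + y)
At (3, -3, 3): (-35, 44, 15).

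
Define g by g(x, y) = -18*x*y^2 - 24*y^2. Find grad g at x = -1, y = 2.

(-72, -24)

∂g/∂x = -18*y^2
∂g/∂y = -36*x*y - 48*y
∇g = (-18*y^2, -36*x*y - 48*y)
At (-1, 2): (-72, -24).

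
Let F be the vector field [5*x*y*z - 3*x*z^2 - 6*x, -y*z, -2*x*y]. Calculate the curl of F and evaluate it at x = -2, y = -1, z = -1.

(3, -4, -10)

(∇×F)₁ = ∂F₃/∂y − ∂F₂/∂z = -2*x + y
(∇×F)₂ = ∂F₁/∂z − ∂F₃/∂x = 5*x*y - 6*x*z + 2*y
(∇×F)₃ = ∂F₂/∂x − ∂F₁/∂y = -5*x*z
∇×F = (-2*x + y, 5*x*y - 6*x*z + 2*y, -5*x*z)
At (-2, -1, -1): (3, -4, -10).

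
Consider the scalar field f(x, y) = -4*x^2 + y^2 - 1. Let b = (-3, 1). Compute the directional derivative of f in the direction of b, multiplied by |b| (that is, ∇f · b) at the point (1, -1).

22

∂f/∂x = -8*x
∂f/∂y = 2*y
∇f at (1, -1) = (-8, -2)
∇f · b = (-8)(-3) + (-2)(1) = 22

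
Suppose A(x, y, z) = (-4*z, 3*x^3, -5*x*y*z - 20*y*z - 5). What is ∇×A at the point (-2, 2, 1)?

(∇×A)₁ = ∂A₃/∂y − ∂A₂/∂z = -5*x*z - 20*z
(∇×A)₂ = ∂A₁/∂z − ∂A₃/∂x = 5*y*z - 4
(∇×A)₃ = ∂A₂/∂x − ∂A₁/∂y = 9*x^2
∇×A = (-5*x*z - 20*z, 5*y*z - 4, 9*x^2)
At (-2, 2, 1): (-10, 6, 36).

(-10, 6, 36)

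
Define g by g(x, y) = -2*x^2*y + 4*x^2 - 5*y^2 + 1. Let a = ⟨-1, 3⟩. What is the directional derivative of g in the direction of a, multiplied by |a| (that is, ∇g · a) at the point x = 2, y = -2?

4

∂g/∂x = -4*x*y + 8*x
∂g/∂y = -2*x^2 - 10*y
∇g at (2, -2) = (32, 12)
∇g · a = (32)(-1) + (12)(3) = 4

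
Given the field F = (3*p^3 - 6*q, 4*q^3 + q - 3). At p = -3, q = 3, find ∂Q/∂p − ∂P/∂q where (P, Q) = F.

6

∂F₂/∂p = 0
∂F₁/∂q = -6
Scalar curl = 6
At (-3, 3): 6.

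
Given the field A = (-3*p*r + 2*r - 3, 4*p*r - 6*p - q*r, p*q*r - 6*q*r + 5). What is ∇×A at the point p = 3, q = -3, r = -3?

(∇×A)₁ = ∂A₃/∂q − ∂A₂/∂r = p*r - 4*p + q - 6*r
(∇×A)₂ = ∂A₁/∂r − ∂A₃/∂p = -3*p - q*r + 2
(∇×A)₃ = ∂A₂/∂p − ∂A₁/∂q = 4*r - 6
∇×A = (p*r - 4*p + q - 6*r, -3*p - q*r + 2, 4*r - 6)
At (3, -3, -3): (-6, -16, -18).

(-6, -16, -18)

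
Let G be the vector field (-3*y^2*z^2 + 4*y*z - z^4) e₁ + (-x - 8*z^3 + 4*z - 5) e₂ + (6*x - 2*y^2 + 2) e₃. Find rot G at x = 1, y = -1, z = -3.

(216, 116, -43)

(∇×G)₁ = ∂G₃/∂y − ∂G₂/∂z = -4*y + 24*z^2 - 4
(∇×G)₂ = ∂G₁/∂z − ∂G₃/∂x = -6*y^2*z + 4*y - 4*z^3 - 6
(∇×G)₃ = ∂G₂/∂x − ∂G₁/∂y = 6*y*z^2 - 4*z - 1
∇×G = (-4*y + 24*z^2 - 4, -6*y^2*z + 4*y - 4*z^3 - 6, 6*y*z^2 - 4*z - 1)
At (1, -1, -3): (216, 116, -43).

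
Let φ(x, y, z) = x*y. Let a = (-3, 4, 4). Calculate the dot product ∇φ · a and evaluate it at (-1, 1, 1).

-7

∂φ/∂x = y
∂φ/∂y = x
∂φ/∂z = 0
∇φ at (-1, 1, 1) = (1, -1, 0)
∇φ · a = (1)(-3) + (-1)(4) + (0)(4) = -7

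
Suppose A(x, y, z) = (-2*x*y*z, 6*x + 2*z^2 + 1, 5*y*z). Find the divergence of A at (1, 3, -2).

∂A₁/∂x = -2*y*z
∂A₂/∂y = 0
∂A₃/∂z = 5*y
∇·A = -2*y*z + 5*y
At (1, 3, -2): 27.

27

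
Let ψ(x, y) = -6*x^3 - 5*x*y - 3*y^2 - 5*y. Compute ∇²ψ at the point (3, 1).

∂²ψ/∂x² = -36*x
∂²ψ/∂y² = -6
∇²ψ = -36*x - 6
At (3, 1): -114.

-114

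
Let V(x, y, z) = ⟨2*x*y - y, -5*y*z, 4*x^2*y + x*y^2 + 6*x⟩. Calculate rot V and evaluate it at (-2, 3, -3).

(19, 33, 5)

(∇×V)₁ = ∂V₃/∂y − ∂V₂/∂z = 4*x^2 + 2*x*y + 5*y
(∇×V)₂ = ∂V₁/∂z − ∂V₃/∂x = -8*x*y - y^2 - 6
(∇×V)₃ = ∂V₂/∂x − ∂V₁/∂y = -2*x + 1
∇×V = (4*x^2 + 2*x*y + 5*y, -8*x*y - y^2 - 6, -2*x + 1)
At (-2, 3, -3): (19, 33, 5).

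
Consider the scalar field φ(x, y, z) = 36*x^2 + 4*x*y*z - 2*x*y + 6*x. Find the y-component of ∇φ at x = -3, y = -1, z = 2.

-18

(∇φ)_2 = ∂φ/∂y = 4*x*z - 2*x
At (-3, -1, 2): -18.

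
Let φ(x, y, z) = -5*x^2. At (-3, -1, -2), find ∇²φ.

-10

∂²φ/∂x² = -10
∂²φ/∂y² = 0
∂²φ/∂z² = 0
∇²φ = -10
At (-3, -1, -2): -10.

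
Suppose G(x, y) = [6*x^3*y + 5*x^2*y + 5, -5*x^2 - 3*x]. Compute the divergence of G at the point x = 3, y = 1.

∂G₁/∂x = 18*x^2*y + 10*x*y
∂G₂/∂y = 0
∇·G = 18*x^2*y + 10*x*y
At (3, 1): 192.

192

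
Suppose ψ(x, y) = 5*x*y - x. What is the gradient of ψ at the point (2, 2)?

∂ψ/∂x = 5*y - 1
∂ψ/∂y = 5*x
∇ψ = (5*y - 1, 5*x)
At (2, 2): (9, 10).

(9, 10)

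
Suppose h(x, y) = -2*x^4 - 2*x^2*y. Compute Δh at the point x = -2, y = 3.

-108

∂²h/∂x² = -4*(6*x^2 + y)
∂²h/∂y² = 0
∇²h = -24*x^2 - 4*y
At (-2, 3): -108.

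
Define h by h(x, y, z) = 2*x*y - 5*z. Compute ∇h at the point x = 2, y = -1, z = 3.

∂h/∂x = 2*y
∂h/∂y = 2*x
∂h/∂z = -5
∇h = (2*y, 2*x, -5)
At (2, -1, 3): (-2, 4, -5).

(-2, 4, -5)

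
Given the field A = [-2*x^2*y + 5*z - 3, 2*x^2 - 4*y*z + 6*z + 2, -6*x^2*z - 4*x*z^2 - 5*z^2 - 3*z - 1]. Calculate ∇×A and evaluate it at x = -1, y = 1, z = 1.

(-2, -3, -2)

(∇×A)₁ = ∂A₃/∂y − ∂A₂/∂z = 4*y - 6
(∇×A)₂ = ∂A₁/∂z − ∂A₃/∂x = 12*x*z + 4*z^2 + 5
(∇×A)₃ = ∂A₂/∂x − ∂A₁/∂y = 2*x^2 + 4*x
∇×A = (4*y - 6, 12*x*z + 4*z^2 + 5, 2*x^2 + 4*x)
At (-1, 1, 1): (-2, -3, -2).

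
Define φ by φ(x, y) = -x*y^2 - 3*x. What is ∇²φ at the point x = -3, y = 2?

6

∂²φ/∂x² = 0
∂²φ/∂y² = -2*x
∇²φ = -2*x
At (-3, 2): 6.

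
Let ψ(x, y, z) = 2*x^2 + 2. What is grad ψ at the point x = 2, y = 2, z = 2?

(8, 0, 0)

∂ψ/∂x = 4*x
∂ψ/∂y = 0
∂ψ/∂z = 0
∇ψ = (4*x, 0, 0)
At (2, 2, 2): (8, 0, 0).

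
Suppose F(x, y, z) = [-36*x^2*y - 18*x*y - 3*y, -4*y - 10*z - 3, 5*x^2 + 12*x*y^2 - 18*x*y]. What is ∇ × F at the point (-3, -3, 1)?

(280, -132, 273)

(∇×F)₁ = ∂F₃/∂y − ∂F₂/∂z = 24*x*y - 18*x + 10
(∇×F)₂ = ∂F₁/∂z − ∂F₃/∂x = -10*x - 12*y^2 + 18*y
(∇×F)₃ = ∂F₂/∂x − ∂F₁/∂y = 36*x^2 + 18*x + 3
∇×F = (24*x*y - 18*x + 10, -10*x - 12*y^2 + 18*y, 36*x^2 + 18*x + 3)
At (-3, -3, 1): (280, -132, 273).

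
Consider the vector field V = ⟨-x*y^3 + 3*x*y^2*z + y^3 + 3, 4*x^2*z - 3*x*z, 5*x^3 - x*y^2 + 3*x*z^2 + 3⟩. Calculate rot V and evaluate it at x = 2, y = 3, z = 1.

(-22, 0, 4)

(∇×V)₁ = ∂V₃/∂y − ∂V₂/∂z = -4*x^2 - 2*x*y + 3*x
(∇×V)₂ = ∂V₁/∂z − ∂V₃/∂x = -15*x^2 + 3*x*y^2 + y^2 - 3*z^2
(∇×V)₃ = ∂V₂/∂x − ∂V₁/∂y = 3*x*y^2 - 6*x*y*z + 8*x*z - 3*y^2 - 3*z
∇×V = (-4*x^2 - 2*x*y + 3*x, -15*x^2 + 3*x*y^2 + y^2 - 3*z^2, 3*x*y^2 - 6*x*y*z + 8*x*z - 3*y^2 - 3*z)
At (2, 3, 1): (-22, 0, 4).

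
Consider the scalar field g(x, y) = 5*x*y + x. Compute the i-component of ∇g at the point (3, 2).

(∇g)_1 = ∂g/∂x = 5*y + 1
At (3, 2): 11.

11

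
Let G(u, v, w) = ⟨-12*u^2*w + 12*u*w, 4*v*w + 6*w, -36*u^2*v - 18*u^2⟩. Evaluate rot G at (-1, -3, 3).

(∇×G)₁ = ∂G₃/∂v − ∂G₂/∂w = -36*u^2 - 4*v - 6
(∇×G)₂ = ∂G₁/∂w − ∂G₃/∂u = -12*u^2 + 72*u*v + 48*u
(∇×G)₃ = ∂G₂/∂u − ∂G₁/∂v = 0
∇×G = (-36*u^2 - 4*v - 6, -12*u^2 + 72*u*v + 48*u, 0)
At (-1, -3, 3): (-30, 156, 0).

(-30, 156, 0)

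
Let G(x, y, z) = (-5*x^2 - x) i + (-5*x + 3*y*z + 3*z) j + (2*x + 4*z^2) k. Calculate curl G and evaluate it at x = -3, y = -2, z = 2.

(3, -2, -5)

(∇×G)₁ = ∂G₃/∂y − ∂G₂/∂z = -3*y - 3
(∇×G)₂ = ∂G₁/∂z − ∂G₃/∂x = -2
(∇×G)₃ = ∂G₂/∂x − ∂G₁/∂y = -5
∇×G = (-3*y - 3, -2, -5)
At (-3, -2, 2): (3, -2, -5).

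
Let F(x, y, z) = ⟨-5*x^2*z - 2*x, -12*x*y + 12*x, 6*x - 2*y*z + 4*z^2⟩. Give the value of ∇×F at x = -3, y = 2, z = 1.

(∇×F)₁ = ∂F₃/∂y − ∂F₂/∂z = -2*z
(∇×F)₂ = ∂F₁/∂z − ∂F₃/∂x = -5*x^2 - 6
(∇×F)₃ = ∂F₂/∂x − ∂F₁/∂y = -12*y + 12
∇×F = (-2*z, -5*x^2 - 6, -12*y + 12)
At (-3, 2, 1): (-2, -51, -12).

(-2, -51, -12)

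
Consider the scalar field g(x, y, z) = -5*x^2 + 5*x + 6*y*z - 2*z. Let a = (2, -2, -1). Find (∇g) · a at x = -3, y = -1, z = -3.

∂g/∂x = -10*x + 5
∂g/∂y = 6*z
∂g/∂z = 6*y - 2
∇g at (-3, -1, -3) = (35, -18, -8)
∇g · a = (35)(2) + (-18)(-2) + (-8)(-1) = 114

114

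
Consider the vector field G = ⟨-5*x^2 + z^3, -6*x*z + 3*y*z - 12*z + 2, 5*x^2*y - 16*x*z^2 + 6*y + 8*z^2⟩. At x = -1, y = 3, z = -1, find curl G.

(8, 49, 6)

(∇×G)₁ = ∂G₃/∂y − ∂G₂/∂z = 5*x^2 + 6*x - 3*y + 18
(∇×G)₂ = ∂G₁/∂z − ∂G₃/∂x = -10*x*y + 19*z^2
(∇×G)₃ = ∂G₂/∂x − ∂G₁/∂y = -6*z
∇×G = (5*x^2 + 6*x - 3*y + 18, -10*x*y + 19*z^2, -6*z)
At (-1, 3, -1): (8, 49, 6).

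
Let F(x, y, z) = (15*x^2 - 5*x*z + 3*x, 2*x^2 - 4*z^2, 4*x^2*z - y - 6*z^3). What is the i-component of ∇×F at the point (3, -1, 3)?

(∇×F)_1 = ∂F₃/∂y − ∂F₂/∂z
= -1 − (-8*z)
= 8*z - 1
At (3, -1, 3): 23.

23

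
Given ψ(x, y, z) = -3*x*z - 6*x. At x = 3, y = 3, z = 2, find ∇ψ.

∂ψ/∂x = -3*z - 6
∂ψ/∂y = 0
∂ψ/∂z = -3*x
∇ψ = (-3*z - 6, 0, -3*x)
At (3, 3, 2): (-12, 0, -9).

(-12, 0, -9)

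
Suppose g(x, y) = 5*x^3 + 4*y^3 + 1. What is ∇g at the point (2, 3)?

(60, 108)

∂g/∂x = 15*x^2
∂g/∂y = 12*y^2
∇g = (15*x^2, 12*y^2)
At (2, 3): (60, 108).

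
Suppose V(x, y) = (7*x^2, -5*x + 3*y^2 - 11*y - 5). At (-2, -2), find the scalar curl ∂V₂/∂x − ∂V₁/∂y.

∂V₂/∂x = -5
∂V₁/∂y = 0
Scalar curl = -5
At (-2, -2): -5.

-5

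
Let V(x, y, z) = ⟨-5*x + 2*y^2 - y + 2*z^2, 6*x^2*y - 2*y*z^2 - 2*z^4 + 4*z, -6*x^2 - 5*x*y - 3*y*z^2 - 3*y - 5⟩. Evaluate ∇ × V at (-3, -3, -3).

(-199, -63, 121)

(∇×V)₁ = ∂V₃/∂y − ∂V₂/∂z = -5*x + 4*y*z + 8*z^3 - 3*z^2 - 7
(∇×V)₂ = ∂V₁/∂z − ∂V₃/∂x = 12*x + 5*y + 4*z
(∇×V)₃ = ∂V₂/∂x − ∂V₁/∂y = 12*x*y - 4*y + 1
∇×V = (-5*x + 4*y*z + 8*z^3 - 3*z^2 - 7, 12*x + 5*y + 4*z, 12*x*y - 4*y + 1)
At (-3, -3, -3): (-199, -63, 121).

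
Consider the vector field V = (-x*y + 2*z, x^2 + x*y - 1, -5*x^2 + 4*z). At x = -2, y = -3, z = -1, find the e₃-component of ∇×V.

(∇×V)_3 = ∂V₂/∂x − ∂V₁/∂y
= 2*x + y − (-x)
= 3*x + y
At (-2, -3, -1): -9.

-9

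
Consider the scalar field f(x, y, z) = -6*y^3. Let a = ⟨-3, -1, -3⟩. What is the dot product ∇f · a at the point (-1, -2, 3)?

∂f/∂x = 0
∂f/∂y = -18*y^2
∂f/∂z = 0
∇f at (-1, -2, 3) = (0, -72, 0)
∇f · a = (0)(-3) + (-72)(-1) + (0)(-3) = 72

72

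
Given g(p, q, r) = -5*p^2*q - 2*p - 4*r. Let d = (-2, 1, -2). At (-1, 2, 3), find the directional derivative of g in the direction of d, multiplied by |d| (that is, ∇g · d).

∂g/∂p = -10*p*q - 2
∂g/∂q = -5*p^2
∂g/∂r = -4
∇g at (-1, 2, 3) = (18, -5, -4)
∇g · d = (18)(-2) + (-5)(1) + (-4)(-2) = -33

-33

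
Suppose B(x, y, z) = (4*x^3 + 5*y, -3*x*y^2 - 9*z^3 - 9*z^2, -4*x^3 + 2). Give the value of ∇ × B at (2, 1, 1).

(45, 48, -8)

(∇×B)₁ = ∂B₃/∂y − ∂B₂/∂z = 27*z^2 + 18*z
(∇×B)₂ = ∂B₁/∂z − ∂B₃/∂x = 12*x^2
(∇×B)₃ = ∂B₂/∂x − ∂B₁/∂y = -3*y^2 - 5
∇×B = (27*z^2 + 18*z, 12*x^2, -3*y^2 - 5)
At (2, 1, 1): (45, 48, -8).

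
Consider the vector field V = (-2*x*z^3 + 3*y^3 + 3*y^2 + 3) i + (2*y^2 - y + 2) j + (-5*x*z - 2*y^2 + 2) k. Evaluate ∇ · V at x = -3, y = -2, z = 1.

4

∂V₁/∂x = -2*z^3
∂V₂/∂y = 4*y - 1
∂V₃/∂z = -5*x
∇·V = -5*x + 4*y - 2*z^3 - 1
At (-3, -2, 1): 4.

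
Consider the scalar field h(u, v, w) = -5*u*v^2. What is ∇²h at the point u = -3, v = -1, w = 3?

∂²h/∂u² = 0
∂²h/∂v² = -10*u
∂²h/∂w² = 0
∇²h = -10*u
At (-3, -1, 3): 30.

30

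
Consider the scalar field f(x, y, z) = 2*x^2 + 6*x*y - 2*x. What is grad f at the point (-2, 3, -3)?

(8, -12, 0)

∂f/∂x = 4*x + 6*y - 2
∂f/∂y = 6*x
∂f/∂z = 0
∇f = (4*x + 6*y - 2, 6*x, 0)
At (-2, 3, -3): (8, -12, 0).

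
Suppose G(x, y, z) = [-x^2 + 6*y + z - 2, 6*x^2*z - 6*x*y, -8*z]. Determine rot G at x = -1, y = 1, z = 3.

(∇×G)₁ = ∂G₃/∂y − ∂G₂/∂z = -6*x^2
(∇×G)₂ = ∂G₁/∂z − ∂G₃/∂x = 1
(∇×G)₃ = ∂G₂/∂x − ∂G₁/∂y = 12*x*z - 6*y - 6
∇×G = (-6*x^2, 1, 12*x*z - 6*y - 6)
At (-1, 1, 3): (-6, 1, -48).

(-6, 1, -48)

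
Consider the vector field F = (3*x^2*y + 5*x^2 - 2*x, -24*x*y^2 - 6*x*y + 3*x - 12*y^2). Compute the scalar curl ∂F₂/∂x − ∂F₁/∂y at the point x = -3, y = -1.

∂F₂/∂x = -24*y^2 - 6*y + 3
∂F₁/∂y = 3*x^2
Scalar curl = -3*x^2 - 24*y^2 - 6*y + 3
At (-3, -1): -42.

-42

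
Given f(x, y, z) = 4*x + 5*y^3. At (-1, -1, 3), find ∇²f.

∂²f/∂x² = 0
∂²f/∂y² = 30*y
∂²f/∂z² = 0
∇²f = 30*y
At (-1, -1, 3): -30.

-30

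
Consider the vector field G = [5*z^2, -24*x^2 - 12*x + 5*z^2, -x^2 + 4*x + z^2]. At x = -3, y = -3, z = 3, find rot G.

(∇×G)₁ = ∂G₃/∂y − ∂G₂/∂z = -10*z
(∇×G)₂ = ∂G₁/∂z − ∂G₃/∂x = 2*x + 10*z - 4
(∇×G)₃ = ∂G₂/∂x − ∂G₁/∂y = -48*x - 12
∇×G = (-10*z, 2*x + 10*z - 4, -48*x - 12)
At (-3, -3, 3): (-30, 20, 132).

(-30, 20, 132)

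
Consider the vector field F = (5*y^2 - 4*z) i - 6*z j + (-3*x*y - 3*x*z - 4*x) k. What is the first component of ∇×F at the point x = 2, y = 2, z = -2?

0

(∇×F)_1 = ∂F₃/∂y − ∂F₂/∂z
= -3*x − (-6)
= -3*x + 6
At (2, 2, -2): 0.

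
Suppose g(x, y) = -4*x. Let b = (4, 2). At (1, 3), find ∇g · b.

-16

∂g/∂x = -4
∂g/∂y = 0
∇g at (1, 3) = (-4, 0)
∇g · b = (-4)(4) + (0)(2) = -16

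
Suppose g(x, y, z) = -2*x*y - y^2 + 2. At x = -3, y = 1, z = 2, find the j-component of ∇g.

4

(∇g)_2 = ∂g/∂y = -2*x - 2*y
At (-3, 1, 2): 4.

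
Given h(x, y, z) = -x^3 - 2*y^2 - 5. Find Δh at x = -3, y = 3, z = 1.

∂²h/∂x² = -6*x
∂²h/∂y² = -4
∂²h/∂z² = 0
∇²h = -6*x - 4
At (-3, 3, 1): 14.

14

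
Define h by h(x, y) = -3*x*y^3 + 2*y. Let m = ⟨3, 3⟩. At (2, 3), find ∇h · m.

∂h/∂x = -3*y^3
∂h/∂y = -9*x*y^2 + 2
∇h at (2, 3) = (-81, -160)
∇h · m = (-81)(3) + (-160)(3) = -723

-723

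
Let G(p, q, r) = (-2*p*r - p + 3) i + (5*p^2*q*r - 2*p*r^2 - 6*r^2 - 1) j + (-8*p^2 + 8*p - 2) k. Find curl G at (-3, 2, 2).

(-90, -50, -128)

(∇×G)₁ = ∂G₃/∂q − ∂G₂/∂r = -5*p^2*q + 4*p*r + 12*r
(∇×G)₂ = ∂G₁/∂r − ∂G₃/∂p = 14*p - 8
(∇×G)₃ = ∂G₂/∂p − ∂G₁/∂q = 10*p*q*r - 2*r^2
∇×G = (-5*p^2*q + 4*p*r + 12*r, 14*p - 8, 10*p*q*r - 2*r^2)
At (-3, 2, 2): (-90, -50, -128).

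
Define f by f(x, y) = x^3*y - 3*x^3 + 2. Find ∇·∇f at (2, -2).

-60

∂²f/∂x² = 6*x*(y - 3)
∂²f/∂y² = 0
∇²f = 6*x*y - 18*x
At (2, -2): -60.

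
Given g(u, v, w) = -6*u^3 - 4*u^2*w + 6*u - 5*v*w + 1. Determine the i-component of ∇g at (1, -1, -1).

-4

(∇g)_1 = ∂g/∂u = -18*u^2 - 8*u*w + 6
At (1, -1, -1): -4.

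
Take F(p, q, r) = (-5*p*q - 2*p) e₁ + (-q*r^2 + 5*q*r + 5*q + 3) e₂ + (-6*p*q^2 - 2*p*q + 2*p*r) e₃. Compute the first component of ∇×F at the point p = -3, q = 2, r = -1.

(∇×F)_1 = ∂F₃/∂q − ∂F₂/∂r
= -12*p*q - 2*p − (-2*q*r + 5*q)
= -12*p*q - 2*p + 2*q*r - 5*q
At (-3, 2, -1): 64.

64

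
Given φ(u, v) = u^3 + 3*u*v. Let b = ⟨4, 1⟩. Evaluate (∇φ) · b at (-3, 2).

∂φ/∂u = 3*u^2 + 3*v
∂φ/∂v = 3*u
∇φ at (-3, 2) = (33, -9)
∇φ · b = (33)(4) + (-9)(1) = 123

123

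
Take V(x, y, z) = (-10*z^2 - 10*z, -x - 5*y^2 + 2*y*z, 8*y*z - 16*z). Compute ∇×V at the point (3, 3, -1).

(∇×V)₁ = ∂V₃/∂y − ∂V₂/∂z = -2*y + 8*z
(∇×V)₂ = ∂V₁/∂z − ∂V₃/∂x = -20*z - 10
(∇×V)₃ = ∂V₂/∂x − ∂V₁/∂y = -1
∇×V = (-2*y + 8*z, -20*z - 10, -1)
At (3, 3, -1): (-14, 10, -1).

(-14, 10, -1)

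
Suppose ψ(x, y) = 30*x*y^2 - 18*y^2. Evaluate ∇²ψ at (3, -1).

144

∂²ψ/∂x² = 0
∂²ψ/∂y² = 12*(5*x - 3)
∇²ψ = 60*x - 36
At (3, -1): 144.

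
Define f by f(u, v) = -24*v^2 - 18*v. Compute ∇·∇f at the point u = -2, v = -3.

∂²f/∂u² = 0
∂²f/∂v² = -48
∇²f = -48
At (-2, -3): -48.

-48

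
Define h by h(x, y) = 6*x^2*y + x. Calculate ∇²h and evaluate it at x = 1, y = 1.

12

∂²h/∂x² = 12*y
∂²h/∂y² = 0
∇²h = 12*y
At (1, 1): 12.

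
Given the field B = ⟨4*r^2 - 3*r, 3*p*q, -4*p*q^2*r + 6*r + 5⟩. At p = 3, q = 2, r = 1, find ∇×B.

(-48, 21, 6)

(∇×B)₁ = ∂B₃/∂q − ∂B₂/∂r = -8*p*q*r
(∇×B)₂ = ∂B₁/∂r − ∂B₃/∂p = 4*q^2*r + 8*r - 3
(∇×B)₃ = ∂B₂/∂p − ∂B₁/∂q = 3*q
∇×B = (-8*p*q*r, 4*q^2*r + 8*r - 3, 3*q)
At (3, 2, 1): (-48, 21, 6).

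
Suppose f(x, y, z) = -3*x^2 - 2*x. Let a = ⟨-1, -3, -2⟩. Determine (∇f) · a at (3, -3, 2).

∂f/∂x = -6*x - 2
∂f/∂y = 0
∂f/∂z = 0
∇f at (3, -3, 2) = (-20, 0, 0)
∇f · a = (-20)(-1) + (0)(-3) + (0)(-2) = 20

20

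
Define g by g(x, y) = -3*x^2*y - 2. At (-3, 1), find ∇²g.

-6

∂²g/∂x² = -6*y
∂²g/∂y² = 0
∇²g = -6*y
At (-3, 1): -6.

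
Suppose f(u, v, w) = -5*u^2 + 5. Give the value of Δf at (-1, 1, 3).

-10

∂²f/∂u² = -10
∂²f/∂v² = 0
∂²f/∂w² = 0
∇²f = -10
At (-1, 1, 3): -10.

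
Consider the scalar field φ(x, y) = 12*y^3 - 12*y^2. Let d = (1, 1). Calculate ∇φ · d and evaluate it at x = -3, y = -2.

192

∂φ/∂x = 0
∂φ/∂y = 36*y^2 - 24*y
∇φ at (-3, -2) = (0, 192)
∇φ · d = (0)(1) + (192)(1) = 192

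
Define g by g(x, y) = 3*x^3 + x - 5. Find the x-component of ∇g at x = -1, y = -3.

10

(∇g)_1 = ∂g/∂x = 9*x^2 + 1
At (-1, -3): 10.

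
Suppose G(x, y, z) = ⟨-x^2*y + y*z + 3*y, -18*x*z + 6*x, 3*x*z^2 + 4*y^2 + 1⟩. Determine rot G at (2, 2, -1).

(52, -1, 26)

(∇×G)₁ = ∂G₃/∂y − ∂G₂/∂z = 18*x + 8*y
(∇×G)₂ = ∂G₁/∂z − ∂G₃/∂x = y - 3*z^2
(∇×G)₃ = ∂G₂/∂x − ∂G₁/∂y = x^2 - 19*z + 3
∇×G = (18*x + 8*y, y - 3*z^2, x^2 - 19*z + 3)
At (2, 2, -1): (52, -1, 26).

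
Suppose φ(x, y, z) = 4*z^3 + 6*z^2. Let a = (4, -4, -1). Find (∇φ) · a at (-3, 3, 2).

-72

∂φ/∂x = 0
∂φ/∂y = 0
∂φ/∂z = 12*z^2 + 12*z
∇φ at (-3, 3, 2) = (0, 0, 72)
∇φ · a = (0)(4) + (0)(-4) + (72)(-1) = -72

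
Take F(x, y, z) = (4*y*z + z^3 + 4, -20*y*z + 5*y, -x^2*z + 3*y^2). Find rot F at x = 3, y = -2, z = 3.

(-52, 37, -12)

(∇×F)₁ = ∂F₃/∂y − ∂F₂/∂z = 26*y
(∇×F)₂ = ∂F₁/∂z − ∂F₃/∂x = 2*x*z + 4*y + 3*z^2
(∇×F)₃ = ∂F₂/∂x − ∂F₁/∂y = -4*z
∇×F = (26*y, 2*x*z + 4*y + 3*z^2, -4*z)
At (3, -2, 3): (-52, 37, -12).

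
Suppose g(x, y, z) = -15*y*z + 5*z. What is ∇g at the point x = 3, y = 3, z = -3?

∂g/∂x = 0
∂g/∂y = -15*z
∂g/∂z = -15*y + 5
∇g = (0, -15*z, -15*y + 5)
At (3, 3, -3): (0, 45, -40).

(0, 45, -40)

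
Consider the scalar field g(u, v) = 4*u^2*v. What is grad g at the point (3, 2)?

∂g/∂u = 8*u*v
∂g/∂v = 4*u^2
∇g = (8*u*v, 4*u^2)
At (3, 2): (48, 36).

(48, 36)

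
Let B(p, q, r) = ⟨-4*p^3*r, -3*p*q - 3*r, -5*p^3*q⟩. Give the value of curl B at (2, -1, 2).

(∇×B)₁ = ∂B₃/∂q − ∂B₂/∂r = -5*p^3 + 3
(∇×B)₂ = ∂B₁/∂r − ∂B₃/∂p = -4*p^3 + 15*p^2*q
(∇×B)₃ = ∂B₂/∂p − ∂B₁/∂q = -3*q
∇×B = (-5*p^3 + 3, -4*p^3 + 15*p^2*q, -3*q)
At (2, -1, 2): (-37, -92, 3).

(-37, -92, 3)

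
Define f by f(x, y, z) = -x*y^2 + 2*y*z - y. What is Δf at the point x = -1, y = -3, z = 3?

∂²f/∂x² = 0
∂²f/∂y² = -2*x
∂²f/∂z² = 0
∇²f = -2*x
At (-1, -3, 3): 2.

2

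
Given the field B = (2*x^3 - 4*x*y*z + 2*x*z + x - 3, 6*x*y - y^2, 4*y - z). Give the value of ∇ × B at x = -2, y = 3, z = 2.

(4, 20, 2)

(∇×B)₁ = ∂B₃/∂y − ∂B₂/∂z = 4
(∇×B)₂ = ∂B₁/∂z − ∂B₃/∂x = -4*x*y + 2*x
(∇×B)₃ = ∂B₂/∂x − ∂B₁/∂y = 4*x*z + 6*y
∇×B = (4, -4*x*y + 2*x, 4*x*z + 6*y)
At (-2, 3, 2): (4, 20, 2).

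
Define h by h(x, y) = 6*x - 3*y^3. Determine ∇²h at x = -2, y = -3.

54

∂²h/∂x² = 0
∂²h/∂y² = -18*y
∇²h = -18*y
At (-2, -3): 54.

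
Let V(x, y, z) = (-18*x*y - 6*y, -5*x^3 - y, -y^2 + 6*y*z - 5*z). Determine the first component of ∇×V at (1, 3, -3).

-24

(∇×V)_1 = ∂V₃/∂y − ∂V₂/∂z
= -2*y + 6*z − (0)
= -2*y + 6*z
At (1, 3, -3): -24.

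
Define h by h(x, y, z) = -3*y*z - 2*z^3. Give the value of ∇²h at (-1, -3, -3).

36

∂²h/∂x² = 0
∂²h/∂y² = 0
∂²h/∂z² = -12*z
∇²h = -12*z
At (-1, -3, -3): 36.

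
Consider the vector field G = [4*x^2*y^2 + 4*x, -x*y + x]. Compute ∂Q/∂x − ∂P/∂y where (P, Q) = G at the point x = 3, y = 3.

∂G₂/∂x = -y + 1
∂G₁/∂y = 8*x^2*y
Scalar curl = -8*x^2*y - y + 1
At (3, 3): -218.

-218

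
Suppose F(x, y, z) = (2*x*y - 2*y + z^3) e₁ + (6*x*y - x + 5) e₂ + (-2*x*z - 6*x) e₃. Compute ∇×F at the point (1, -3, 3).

(0, 39, -19)

(∇×F)₁ = ∂F₃/∂y − ∂F₂/∂z = 0
(∇×F)₂ = ∂F₁/∂z − ∂F₃/∂x = 3*z^2 + 2*z + 6
(∇×F)₃ = ∂F₂/∂x − ∂F₁/∂y = -2*x + 6*y + 1
∇×F = (0, 3*z^2 + 2*z + 6, -2*x + 6*y + 1)
At (1, -3, 3): (0, 39, -19).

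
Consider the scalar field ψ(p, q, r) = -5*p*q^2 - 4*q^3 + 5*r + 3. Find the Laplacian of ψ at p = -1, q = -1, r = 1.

∂²ψ/∂p² = 0
∂²ψ/∂q² = -2*(5*p + 12*q)
∂²ψ/∂r² = 0
∇²ψ = -10*p - 24*q
At (-1, -1, 1): 34.

34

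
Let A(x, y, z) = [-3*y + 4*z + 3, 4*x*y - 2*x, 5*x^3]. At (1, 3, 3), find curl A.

(∇×A)₁ = ∂A₃/∂y − ∂A₂/∂z = 0
(∇×A)₂ = ∂A₁/∂z − ∂A₃/∂x = -15*x^2 + 4
(∇×A)₃ = ∂A₂/∂x − ∂A₁/∂y = 4*y + 1
∇×A = (0, -15*x^2 + 4, 4*y + 1)
At (1, 3, 3): (0, -11, 13).

(0, -11, 13)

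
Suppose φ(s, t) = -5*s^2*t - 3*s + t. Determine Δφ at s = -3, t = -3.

∂²φ/∂s² = -10*t
∂²φ/∂t² = 0
∇²φ = -10*t
At (-3, -3): 30.

30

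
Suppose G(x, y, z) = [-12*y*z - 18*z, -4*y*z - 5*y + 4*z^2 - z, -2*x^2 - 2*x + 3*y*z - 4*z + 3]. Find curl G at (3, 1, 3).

(∇×G)₁ = ∂G₃/∂y − ∂G₂/∂z = 4*y - 5*z + 1
(∇×G)₂ = ∂G₁/∂z − ∂G₃/∂x = 4*x - 12*y - 16
(∇×G)₃ = ∂G₂/∂x − ∂G₁/∂y = 12*z
∇×G = (4*y - 5*z + 1, 4*x - 12*y - 16, 12*z)
At (3, 1, 3): (-10, -16, 36).

(-10, -16, 36)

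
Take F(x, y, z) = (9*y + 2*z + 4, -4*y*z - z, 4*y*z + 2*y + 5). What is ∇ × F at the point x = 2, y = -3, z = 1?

(∇×F)₁ = ∂F₃/∂y − ∂F₂/∂z = 4*y + 4*z + 3
(∇×F)₂ = ∂F₁/∂z − ∂F₃/∂x = 2
(∇×F)₃ = ∂F₂/∂x − ∂F₁/∂y = -9
∇×F = (4*y + 4*z + 3, 2, -9)
At (2, -3, 1): (-5, 2, -9).

(-5, 2, -9)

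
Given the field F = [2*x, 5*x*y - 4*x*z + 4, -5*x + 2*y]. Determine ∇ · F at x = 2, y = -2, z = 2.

∂F₁/∂x = 2
∂F₂/∂y = 5*x
∂F₃/∂z = 0
∇·F = 5*x + 2
At (2, -2, 2): 12.

12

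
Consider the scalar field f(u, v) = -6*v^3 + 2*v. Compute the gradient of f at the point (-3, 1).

∂f/∂u = 0
∂f/∂v = -18*v^2 + 2
∇f = (0, -18*v^2 + 2)
At (-3, 1): (0, -16).

(0, -16)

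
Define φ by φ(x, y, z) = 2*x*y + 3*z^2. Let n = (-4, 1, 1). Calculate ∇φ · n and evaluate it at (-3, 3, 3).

∂φ/∂x = 2*y
∂φ/∂y = 2*x
∂φ/∂z = 6*z
∇φ at (-3, 3, 3) = (6, -6, 18)
∇φ · n = (6)(-4) + (-6)(1) + (18)(1) = -12

-12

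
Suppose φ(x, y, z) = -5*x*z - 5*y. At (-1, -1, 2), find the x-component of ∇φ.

-10

(∇φ)_1 = ∂φ/∂x = -5*z
At (-1, -1, 2): -10.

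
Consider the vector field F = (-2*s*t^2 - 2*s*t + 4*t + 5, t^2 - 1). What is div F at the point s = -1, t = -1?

-2

∂F₁/∂s = -2*t^2 - 2*t
∂F₂/∂t = 2*t
∇·F = -2*t^2
At (-1, -1): -2.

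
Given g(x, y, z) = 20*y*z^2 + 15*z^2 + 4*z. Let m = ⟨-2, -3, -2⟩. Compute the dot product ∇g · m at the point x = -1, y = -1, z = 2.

-208

∂g/∂x = 0
∂g/∂y = 20*z^2
∂g/∂z = 40*y*z + 30*z + 4
∇g at (-1, -1, 2) = (0, 80, -16)
∇g · m = (0)(-2) + (80)(-3) + (-16)(-2) = -208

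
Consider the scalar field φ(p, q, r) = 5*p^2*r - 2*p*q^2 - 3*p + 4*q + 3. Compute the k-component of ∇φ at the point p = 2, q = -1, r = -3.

(∇φ)_3 = ∂φ/∂r = 5*p^2
At (2, -1, -3): 20.

20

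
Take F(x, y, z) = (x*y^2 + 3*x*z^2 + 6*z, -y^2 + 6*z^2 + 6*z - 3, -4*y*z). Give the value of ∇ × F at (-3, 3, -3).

(42, 60, 18)

(∇×F)₁ = ∂F₃/∂y − ∂F₂/∂z = -16*z - 6
(∇×F)₂ = ∂F₁/∂z − ∂F₃/∂x = 6*x*z + 6
(∇×F)₃ = ∂F₂/∂x − ∂F₁/∂y = -2*x*y
∇×F = (-16*z - 6, 6*x*z + 6, -2*x*y)
At (-3, 3, -3): (42, 60, 18).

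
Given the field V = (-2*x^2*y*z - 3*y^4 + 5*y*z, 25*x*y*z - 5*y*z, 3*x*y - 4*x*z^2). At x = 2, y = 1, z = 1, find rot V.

(∇×V)₁ = ∂V₃/∂y − ∂V₂/∂z = -25*x*y + 3*x + 5*y
(∇×V)₂ = ∂V₁/∂z − ∂V₃/∂x = -2*x^2*y + 2*y + 4*z^2
(∇×V)₃ = ∂V₂/∂x − ∂V₁/∂y = 2*x^2*z + 12*y^3 + 25*y*z - 5*z
∇×V = (-25*x*y + 3*x + 5*y, -2*x^2*y + 2*y + 4*z^2, 2*x^2*z + 12*y^3 + 25*y*z - 5*z)
At (2, 1, 1): (-39, -2, 40).

(-39, -2, 40)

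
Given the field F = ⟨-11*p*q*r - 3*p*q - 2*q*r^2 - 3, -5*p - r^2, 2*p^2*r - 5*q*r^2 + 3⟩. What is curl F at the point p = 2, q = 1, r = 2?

(∇×F)₁ = ∂F₃/∂q − ∂F₂/∂r = -5*r^2 + 2*r
(∇×F)₂ = ∂F₁/∂r − ∂F₃/∂p = -11*p*q - 4*p*r - 4*q*r
(∇×F)₃ = ∂F₂/∂p − ∂F₁/∂q = 11*p*r + 3*p + 2*r^2 - 5
∇×F = (-5*r^2 + 2*r, -11*p*q - 4*p*r - 4*q*r, 11*p*r + 3*p + 2*r^2 - 5)
At (2, 1, 2): (-16, -46, 53).

(-16, -46, 53)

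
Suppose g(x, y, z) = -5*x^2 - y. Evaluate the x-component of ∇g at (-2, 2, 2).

(∇g)_1 = ∂g/∂x = -10*x
At (-2, 2, 2): 20.

20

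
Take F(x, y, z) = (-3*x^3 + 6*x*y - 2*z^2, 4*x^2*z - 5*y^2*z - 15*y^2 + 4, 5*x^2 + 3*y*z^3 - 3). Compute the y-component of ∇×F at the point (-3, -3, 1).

(∇×F)_2 = ∂F₁/∂z − ∂F₃/∂x
= -4*z − (10*x)
= -10*x - 4*z
At (-3, -3, 1): 26.

26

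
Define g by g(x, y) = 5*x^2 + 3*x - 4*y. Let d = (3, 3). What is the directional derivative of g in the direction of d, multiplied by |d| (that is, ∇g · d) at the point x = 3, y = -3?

87

∂g/∂x = 10*x + 3
∂g/∂y = -4
∇g at (3, -3) = (33, -4)
∇g · d = (33)(3) + (-4)(3) = 87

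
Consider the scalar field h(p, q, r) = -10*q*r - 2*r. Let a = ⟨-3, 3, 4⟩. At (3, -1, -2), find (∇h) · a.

∂h/∂p = 0
∂h/∂q = -10*r
∂h/∂r = -10*q - 2
∇h at (3, -1, -2) = (0, 20, 8)
∇h · a = (0)(-3) + (20)(3) + (8)(4) = 92

92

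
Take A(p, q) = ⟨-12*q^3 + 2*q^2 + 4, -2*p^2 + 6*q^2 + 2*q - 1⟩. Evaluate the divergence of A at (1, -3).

∂A₁/∂p = 0
∂A₂/∂q = 12*q + 2
∇·A = 12*q + 2
At (1, -3): -34.

-34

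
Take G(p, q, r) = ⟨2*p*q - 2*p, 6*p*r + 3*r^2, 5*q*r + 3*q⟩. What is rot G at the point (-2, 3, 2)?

(13, 0, 16)

(∇×G)₁ = ∂G₃/∂q − ∂G₂/∂r = -6*p - r + 3
(∇×G)₂ = ∂G₁/∂r − ∂G₃/∂p = 0
(∇×G)₃ = ∂G₂/∂p − ∂G₁/∂q = -2*p + 6*r
∇×G = (-6*p - r + 3, 0, -2*p + 6*r)
At (-2, 3, 2): (13, 0, 16).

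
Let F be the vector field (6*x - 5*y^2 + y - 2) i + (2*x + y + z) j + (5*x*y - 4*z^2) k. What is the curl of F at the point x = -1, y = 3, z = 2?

(-6, -15, 31)

(∇×F)₁ = ∂F₃/∂y − ∂F₂/∂z = 5*x - 1
(∇×F)₂ = ∂F₁/∂z − ∂F₃/∂x = -5*y
(∇×F)₃ = ∂F₂/∂x − ∂F₁/∂y = 10*y + 1
∇×F = (5*x - 1, -5*y, 10*y + 1)
At (-1, 3, 2): (-6, -15, 31).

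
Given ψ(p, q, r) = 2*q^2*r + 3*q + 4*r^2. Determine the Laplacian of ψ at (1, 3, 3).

∂²ψ/∂p² = 0
∂²ψ/∂q² = 4*r
∂²ψ/∂r² = 8
∇²ψ = 4*r + 8
At (1, 3, 3): 20.

20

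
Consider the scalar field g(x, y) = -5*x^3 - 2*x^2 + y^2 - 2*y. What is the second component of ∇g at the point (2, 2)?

2

(∇g)_2 = ∂g/∂y = 2*y - 2
At (2, 2): 2.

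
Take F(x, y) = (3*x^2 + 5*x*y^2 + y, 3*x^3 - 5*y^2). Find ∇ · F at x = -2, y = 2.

∂F₁/∂x = 6*x + 5*y^2
∂F₂/∂y = -10*y
∇·F = 6*x + 5*y^2 - 10*y
At (-2, 2): -12.

-12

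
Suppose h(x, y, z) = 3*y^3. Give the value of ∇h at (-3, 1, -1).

(0, 9, 0)

∂h/∂x = 0
∂h/∂y = 9*y^2
∂h/∂z = 0
∇h = (0, 9*y^2, 0)
At (-3, 1, -1): (0, 9, 0).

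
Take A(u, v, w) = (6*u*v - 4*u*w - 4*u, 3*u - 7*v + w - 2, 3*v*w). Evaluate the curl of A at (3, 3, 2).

(∇×A)₁ = ∂A₃/∂v − ∂A₂/∂w = 3*w - 1
(∇×A)₂ = ∂A₁/∂w − ∂A₃/∂u = -4*u
(∇×A)₃ = ∂A₂/∂u − ∂A₁/∂v = -6*u + 3
∇×A = (3*w - 1, -4*u, -6*u + 3)
At (3, 3, 2): (5, -12, -15).

(5, -12, -15)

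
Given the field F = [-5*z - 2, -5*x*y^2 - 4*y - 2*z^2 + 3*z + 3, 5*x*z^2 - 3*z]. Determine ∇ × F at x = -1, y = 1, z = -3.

(-15, -50, -5)

(∇×F)₁ = ∂F₃/∂y − ∂F₂/∂z = 4*z - 3
(∇×F)₂ = ∂F₁/∂z − ∂F₃/∂x = -5*z^2 - 5
(∇×F)₃ = ∂F₂/∂x − ∂F₁/∂y = -5*y^2
∇×F = (4*z - 3, -5*z^2 - 5, -5*y^2)
At (-1, 1, -3): (-15, -50, -5).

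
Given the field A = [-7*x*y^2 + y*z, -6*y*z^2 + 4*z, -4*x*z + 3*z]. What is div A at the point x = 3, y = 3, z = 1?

∂A₁/∂x = -7*y^2
∂A₂/∂y = -6*z^2
∂A₃/∂z = -4*x + 3
∇·A = -4*x - 7*y^2 - 6*z^2 + 3
At (3, 3, 1): -78.

-78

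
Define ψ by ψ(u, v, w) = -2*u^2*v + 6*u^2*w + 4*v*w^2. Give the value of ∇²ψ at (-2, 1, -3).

∂²ψ/∂u² = 4*(-v + 3*w)
∂²ψ/∂v² = 0
∂²ψ/∂w² = 8*v
∇²ψ = 4*v + 12*w
At (-2, 1, -3): -32.

-32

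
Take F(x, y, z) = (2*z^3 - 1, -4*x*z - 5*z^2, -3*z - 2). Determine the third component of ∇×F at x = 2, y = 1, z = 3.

-12

(∇×F)_3 = ∂F₂/∂x − ∂F₁/∂y
= -4*z − (0)
= -4*z
At (2, 1, 3): -12.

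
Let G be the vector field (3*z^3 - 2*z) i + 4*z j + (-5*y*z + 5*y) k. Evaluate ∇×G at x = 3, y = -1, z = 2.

(-9, 34, 0)

(∇×G)₁ = ∂G₃/∂y − ∂G₂/∂z = -5*z + 1
(∇×G)₂ = ∂G₁/∂z − ∂G₃/∂x = 9*z^2 - 2
(∇×G)₃ = ∂G₂/∂x − ∂G₁/∂y = 0
∇×G = (-5*z + 1, 9*z^2 - 2, 0)
At (3, -1, 2): (-9, 34, 0).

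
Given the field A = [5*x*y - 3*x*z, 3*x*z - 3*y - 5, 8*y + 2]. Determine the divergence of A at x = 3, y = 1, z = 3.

-7

∂A₁/∂x = 5*y - 3*z
∂A₂/∂y = -3
∂A₃/∂z = 0
∇·A = 5*y - 3*z - 3
At (3, 1, 3): -7.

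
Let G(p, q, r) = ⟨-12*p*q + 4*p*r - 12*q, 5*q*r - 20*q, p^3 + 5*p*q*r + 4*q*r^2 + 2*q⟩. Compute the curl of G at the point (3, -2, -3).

(∇×G)₁ = ∂G₃/∂q − ∂G₂/∂r = 5*p*r - 5*q + 4*r^2 + 2
(∇×G)₂ = ∂G₁/∂r − ∂G₃/∂p = -3*p^2 + 4*p - 5*q*r
(∇×G)₃ = ∂G₂/∂p − ∂G₁/∂q = 12*p + 12
∇×G = (5*p*r - 5*q + 4*r^2 + 2, -3*p^2 + 4*p - 5*q*r, 12*p + 12)
At (3, -2, -3): (3, -45, 48).

(3, -45, 48)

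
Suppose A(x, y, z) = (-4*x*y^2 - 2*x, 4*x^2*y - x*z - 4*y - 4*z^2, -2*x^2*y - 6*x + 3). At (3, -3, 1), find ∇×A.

(∇×A)₁ = ∂A₃/∂y − ∂A₂/∂z = -2*x^2 + x + 8*z
(∇×A)₂ = ∂A₁/∂z − ∂A₃/∂x = 4*x*y + 6
(∇×A)₃ = ∂A₂/∂x − ∂A₁/∂y = 16*x*y - z
∇×A = (-2*x^2 + x + 8*z, 4*x*y + 6, 16*x*y - z)
At (3, -3, 1): (-7, -30, -145).

(-7, -30, -145)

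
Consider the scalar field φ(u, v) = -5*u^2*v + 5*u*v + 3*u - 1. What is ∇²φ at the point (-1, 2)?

-20

∂²φ/∂u² = -10*v
∂²φ/∂v² = 0
∇²φ = -10*v
At (-1, 2): -20.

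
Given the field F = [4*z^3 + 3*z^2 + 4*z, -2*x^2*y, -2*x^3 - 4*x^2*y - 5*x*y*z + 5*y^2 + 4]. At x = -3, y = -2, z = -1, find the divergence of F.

∂F₁/∂x = 0
∂F₂/∂y = -2*x^2
∂F₃/∂z = -5*x*y
∇·F = -2*x^2 - 5*x*y
At (-3, -2, -1): -48.

-48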